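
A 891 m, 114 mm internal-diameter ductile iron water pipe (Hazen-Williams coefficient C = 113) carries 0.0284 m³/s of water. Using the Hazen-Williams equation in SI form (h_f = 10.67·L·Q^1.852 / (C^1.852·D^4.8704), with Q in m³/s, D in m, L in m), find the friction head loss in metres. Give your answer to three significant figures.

h_f = 10.67·891·0.0284^1.852 / (113^1.852·0.114^4.8704) = 80.27 m

h_f ≈ 80.3 m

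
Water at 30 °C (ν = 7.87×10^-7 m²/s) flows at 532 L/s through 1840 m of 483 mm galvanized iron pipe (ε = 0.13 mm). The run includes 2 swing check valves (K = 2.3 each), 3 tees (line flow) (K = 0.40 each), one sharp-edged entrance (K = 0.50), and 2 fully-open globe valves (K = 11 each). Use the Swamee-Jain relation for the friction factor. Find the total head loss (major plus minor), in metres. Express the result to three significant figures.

H_L ≈ 36.9 m

V = 4Q/(πD²) = 2.904 m/s; V²/2g = 0.4297 m
Re = 1.78×10^6, ε/D = 2.69×10^-4 → f = 0.01514 (Swamee-Jain)
Major: h_f = f(L/D)·V²/2g = 0.01514·3810·0.4297 = 24.78 m
Minor: ΣK = 28.3; h_m = ΣK·V²/2g = 12.16 m
Total H_L = 24.78 + 12.16 = 36.94 m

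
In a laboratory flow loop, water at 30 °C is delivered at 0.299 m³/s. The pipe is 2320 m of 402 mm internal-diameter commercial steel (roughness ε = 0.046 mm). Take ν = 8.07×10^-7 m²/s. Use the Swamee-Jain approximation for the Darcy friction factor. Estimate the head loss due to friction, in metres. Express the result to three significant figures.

h_f ≈ 22.1 m

V = 4Q/(πD²) = 4·0.299/(π·0.402²) = 2.356 m/s
Re = VD/ν = 2.356·0.402/8.07×10^-7 = 1.17×10^6 → turbulent
ε/D = 0.046/402 = 1.14×10^-4
Swamee-Jain: f = 0.01355
h_f = f(L/D)V²/(2g) = 0.01355·(2320/0.402)·2.356²/(2·9.81) = 22.12 m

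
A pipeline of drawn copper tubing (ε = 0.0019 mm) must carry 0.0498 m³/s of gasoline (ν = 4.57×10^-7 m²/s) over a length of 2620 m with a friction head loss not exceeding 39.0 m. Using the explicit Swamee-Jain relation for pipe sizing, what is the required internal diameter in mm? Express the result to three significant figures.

Swamee-Jain (Type III): D = 0.66·[ε^1.25·(LQ²/(gh_f))^4.75 + ν·Q^9.4·(L/(gh_f))^5.2]^0.04
LQ²/(gh_f) = 0.01698; L/(gh_f) = 6.848
Term 1 = ε^1.25·(…)^4.75 = 2.76×10^-16; Term 2 = ν·Q^9.4·(…)^5.2 = 5.74×10^-15
D = 0.66·(2.76×10^-16 + 5.74×10^-15)^0.04 = 0.1781 m = 178 mm
Check: V = 2.00 m/s, Re = 7.79×10^5, f = 0.01234, h_f = 36.9 m ≈ 39.0 m ✓

D ≈ 178 mm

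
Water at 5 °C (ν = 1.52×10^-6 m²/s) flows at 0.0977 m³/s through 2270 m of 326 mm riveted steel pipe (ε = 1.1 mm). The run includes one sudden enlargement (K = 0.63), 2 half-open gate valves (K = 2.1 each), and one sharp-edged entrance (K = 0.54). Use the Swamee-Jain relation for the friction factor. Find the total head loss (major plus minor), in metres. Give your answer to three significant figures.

H_L ≈ 13.8 m

V = 4Q/(πD²) = 1.170 m/s; V²/2g = 0.06983 m
Re = 2.51×10^5, ε/D = 0.00337 → f = 0.02771 (Swamee-Jain)
Major: h_f = f(L/D)·V²/2g = 0.02771·6963·0.06983 = 13.47 m
Minor: ΣK = 5.37; h_m = ΣK·V²/2g = 0.3750 m
Total H_L = 13.47 + 0.3750 = 13.85 m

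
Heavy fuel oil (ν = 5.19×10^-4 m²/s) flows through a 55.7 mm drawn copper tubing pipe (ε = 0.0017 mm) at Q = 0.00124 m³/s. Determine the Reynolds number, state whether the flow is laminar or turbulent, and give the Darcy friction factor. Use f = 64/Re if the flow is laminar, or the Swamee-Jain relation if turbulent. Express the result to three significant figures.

Re ≈ 54.6; laminar; f = 64/Re ≈ 1.17

V = 4Q/(πD²) = 0.5089 m/s
Re = VD/ν = 0.5089·0.0557/5.19×10^-4 = 54.6
Re < 2300 → laminar → f = 64/Re = 1.172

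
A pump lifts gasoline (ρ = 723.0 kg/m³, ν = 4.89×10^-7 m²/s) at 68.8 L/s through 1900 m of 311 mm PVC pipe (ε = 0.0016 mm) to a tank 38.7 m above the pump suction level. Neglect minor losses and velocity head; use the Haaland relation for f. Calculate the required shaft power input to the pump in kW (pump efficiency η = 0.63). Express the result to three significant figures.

V = 4Q/(πD²) = 0.9057 m/s; Re = 5.76×10^5; ε/D = 5.14×10^-6; f = 0.01280
h_f = f(L/D)V²/2g = 3.270 m
Total head H = z + h_f = 38.7 + 3.270 = 41.97 m
P_hyd = ρgQH = 723.0·9.81·0.0688·41.97 = 20.48 kW
P_shaft = P_hyd/η = 20.48/0.63 = 32.51 kW

P_shaft ≈ 32.5 kW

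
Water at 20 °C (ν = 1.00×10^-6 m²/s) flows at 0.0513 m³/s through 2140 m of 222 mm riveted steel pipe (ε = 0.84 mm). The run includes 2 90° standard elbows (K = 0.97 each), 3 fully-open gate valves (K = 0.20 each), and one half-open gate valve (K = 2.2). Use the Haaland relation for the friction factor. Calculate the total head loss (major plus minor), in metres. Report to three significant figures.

H_L ≈ 24.9 m

V = 4Q/(πD²) = 1.325 m/s; V²/2g = 0.08952 m
Re = 2.94×10^5, ε/D = 0.00378 → f = 0.02837 (Haaland)
Major: h_f = f(L/D)·V²/2g = 0.02837·9640·0.08952 = 24.48 m
Minor: ΣK = 4.74; h_m = ΣK·V²/2g = 0.4243 m
Total H_L = 24.48 + 0.4243 = 24.91 m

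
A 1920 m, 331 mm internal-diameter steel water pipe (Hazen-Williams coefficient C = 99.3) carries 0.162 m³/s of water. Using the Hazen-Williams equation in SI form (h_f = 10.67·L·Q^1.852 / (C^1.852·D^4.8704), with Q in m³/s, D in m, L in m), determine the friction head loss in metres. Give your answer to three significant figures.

h_f = 10.67·1920·0.162^1.852 / (99.3^1.852·0.331^4.8704) = 30.74 m

h_f ≈ 30.7 m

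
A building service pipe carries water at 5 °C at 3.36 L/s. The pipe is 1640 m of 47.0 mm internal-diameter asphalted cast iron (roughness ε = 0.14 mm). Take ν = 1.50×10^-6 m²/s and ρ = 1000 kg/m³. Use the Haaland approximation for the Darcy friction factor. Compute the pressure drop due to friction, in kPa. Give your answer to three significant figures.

V = 4Q/(πD²) = 4·0.00336/(π·0.0470²) = 1.937 m/s
Re = VD/ν = 1.937·0.0470/1.50×10^-6 = 6.07×10^4 → turbulent
ε/D = 0.14/47.0 = 0.00298
Haaland: f = 0.02804
h_f = f(L/D)V²/(2g) = 0.02804·(1640/0.0470)·1.937²/(2·9.81) = 187.1 m
Δp = ρg·h_f = 1000·9.81·187.1 = 1835 kPa

Δp ≈ 1840 kPa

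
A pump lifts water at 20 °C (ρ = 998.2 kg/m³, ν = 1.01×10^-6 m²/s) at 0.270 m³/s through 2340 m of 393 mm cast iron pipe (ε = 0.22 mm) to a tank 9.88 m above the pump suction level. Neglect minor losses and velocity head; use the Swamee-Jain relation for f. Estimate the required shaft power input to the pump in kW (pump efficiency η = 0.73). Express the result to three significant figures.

P_shaft ≈ 133 kW

V = 4Q/(πD²) = 2.226 m/s; Re = 8.66×10^5; ε/D = 5.60×10^-4; f = 0.01777
h_f = f(L/D)V²/2g = 26.71 m
Total head H = z + h_f = 9.88 + 26.71 = 36.59 m
P_hyd = ρgQH = 998.2·9.81·0.270·36.59 = 96.74 kW
P_shaft = P_hyd/η = 96.74/0.73 = 132.5 kW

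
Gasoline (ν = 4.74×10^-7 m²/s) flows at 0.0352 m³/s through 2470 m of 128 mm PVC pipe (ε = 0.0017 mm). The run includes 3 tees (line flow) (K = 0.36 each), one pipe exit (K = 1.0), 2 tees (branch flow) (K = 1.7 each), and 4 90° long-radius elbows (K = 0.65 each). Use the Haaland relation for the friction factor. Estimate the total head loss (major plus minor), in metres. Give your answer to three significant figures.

V = 4Q/(πD²) = 2.735 m/s; V²/2g = 0.3814 m
Re = 7.39×10^5, ε/D = 1.33×10^-5 → f = 0.01240 (Haaland)
Major: h_f = f(L/D)·V²/2g = 0.01240·19297·0.3814 = 91.24 m
Minor: ΣK = 8.08; h_m = ΣK·V²/2g = 3.082 m
Total H_L = 91.24 + 3.082 = 94.32 m

H_L ≈ 94.3 m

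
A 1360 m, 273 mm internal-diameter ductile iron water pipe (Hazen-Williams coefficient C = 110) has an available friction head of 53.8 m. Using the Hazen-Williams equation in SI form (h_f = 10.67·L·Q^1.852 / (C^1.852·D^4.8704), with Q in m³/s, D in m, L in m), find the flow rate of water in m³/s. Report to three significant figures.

Rearranging: Q = [h_f·C^1.852·D^4.8704 / (10.67·L)]^(1/1.852)
Q = [53.8·110^1.852·0.273^4.8704 / (10.67·1360)]^0.540 = 0.1762 m³/s

Q ≈ 0.176 m³/s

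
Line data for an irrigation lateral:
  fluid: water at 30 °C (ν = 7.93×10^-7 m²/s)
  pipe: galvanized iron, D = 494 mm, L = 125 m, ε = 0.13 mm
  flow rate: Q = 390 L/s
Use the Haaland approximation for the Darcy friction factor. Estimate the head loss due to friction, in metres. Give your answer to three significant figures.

h_f ≈ 0.807 m

V = 4Q/(πD²) = 4·0.390/(π·0.494²) = 2.035 m/s
Re = VD/ν = 2.035·0.494/7.93×10^-7 = 1.27×10^6 → turbulent
ε/D = 0.13/494 = 2.63×10^-4
Haaland: f = 0.01512
h_f = f(L/D)V²/(2g) = 0.01512·(125/0.494)·2.035²/(2·9.81) = 0.8073 m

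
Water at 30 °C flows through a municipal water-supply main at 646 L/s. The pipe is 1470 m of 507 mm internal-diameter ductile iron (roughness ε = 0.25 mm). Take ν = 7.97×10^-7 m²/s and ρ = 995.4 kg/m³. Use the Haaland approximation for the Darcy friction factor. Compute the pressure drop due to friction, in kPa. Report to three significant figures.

V = 4Q/(πD²) = 4·0.646/(π·0.507²) = 3.200 m/s
Re = VD/ν = 3.200·0.507/7.97×10^-7 = 2.04×10^6 → turbulent
ε/D = 0.25/507 = 4.93×10^-4
Haaland: f = 0.01690
h_f = f(L/D)V²/(2g) = 0.01690·(1470/0.507)·3.200²/(2·9.81) = 25.58 m
Δp = ρg·h_f = 995.4·9.81·25.58 = 249.8 kPa

Δp ≈ 250 kPa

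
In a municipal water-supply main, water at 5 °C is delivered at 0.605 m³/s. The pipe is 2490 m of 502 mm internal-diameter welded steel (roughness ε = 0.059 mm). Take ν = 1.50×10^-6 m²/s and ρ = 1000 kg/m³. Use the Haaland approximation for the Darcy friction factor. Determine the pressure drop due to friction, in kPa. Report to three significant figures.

V = 4Q/(πD²) = 4·0.605/(π·0.502²) = 3.057 m/s
Re = VD/ν = 3.057·0.502/1.50×10^-6 = 1.02×10^6 → turbulent
ε/D = 0.059/502 = 1.18×10^-4
Haaland: f = 0.01355
h_f = f(L/D)V²/(2g) = 0.01355·(2490/0.502)·3.057²/(2·9.81) = 32.02 m
Δp = ρg·h_f = 1000·9.81·32.02 = 314.1 kPa

Δp ≈ 314 kPa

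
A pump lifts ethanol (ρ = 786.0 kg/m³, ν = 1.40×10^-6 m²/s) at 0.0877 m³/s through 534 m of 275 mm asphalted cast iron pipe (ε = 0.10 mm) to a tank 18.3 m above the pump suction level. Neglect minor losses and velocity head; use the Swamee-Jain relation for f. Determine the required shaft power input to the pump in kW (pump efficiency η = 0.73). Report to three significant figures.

V = 4Q/(πD²) = 1.477 m/s; Re = 2.90×10^5; ε/D = 3.64×10^-4; f = 0.01754
h_f = f(L/D)V²/2g = 3.785 m
Total head H = z + h_f = 18.3 + 3.785 = 22.09 m
P_hyd = ρgQH = 786.0·9.81·0.0877·22.09 = 14.93 kW
P_shaft = P_hyd/η = 14.93/0.73 = 20.46 kW

P_shaft ≈ 20.5 kW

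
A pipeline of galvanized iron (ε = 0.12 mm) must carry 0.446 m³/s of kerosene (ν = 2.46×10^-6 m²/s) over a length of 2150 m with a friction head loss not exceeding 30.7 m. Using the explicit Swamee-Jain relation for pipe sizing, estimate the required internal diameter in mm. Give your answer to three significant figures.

Swamee-Jain (Type III): D = 0.66·[ε^1.25·(LQ²/(gh_f))^4.75 + ν·Q^9.4·(L/(gh_f))^5.2]^0.04
LQ²/(gh_f) = 1.420; L/(gh_f) = 7.139
Term 1 = ε^1.25·(…)^4.75 = 6.64×10^-5; Term 2 = ν·Q^9.4·(…)^5.2 = 3.42×10^-5
D = 0.66·(6.64×10^-5 + 3.42×10^-5)^0.04 = 0.4567 m = 457 mm
Check: V = 2.72 m/s, Re = 5.05×10^5, f = 0.01606, h_f = 28.6 m ≈ 30.7 m ✓

D ≈ 457 mm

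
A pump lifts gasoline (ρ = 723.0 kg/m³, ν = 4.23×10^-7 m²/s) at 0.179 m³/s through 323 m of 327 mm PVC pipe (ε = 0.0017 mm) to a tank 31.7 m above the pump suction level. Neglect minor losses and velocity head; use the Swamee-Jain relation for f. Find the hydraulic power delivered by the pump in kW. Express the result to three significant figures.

V = 4Q/(πD²) = 2.131 m/s; Re = 1.65×10^6; ε/D = 5.20×10^-6; f = 0.01087
h_f = f(L/D)V²/2g = 2.486 m
Total head H = z + h_f = 31.7 + 2.486 = 34.19 m
P_hyd = ρgQH = 723.0·9.81·0.179·34.19 = 43.40 kW

P_hyd ≈ 43.4 kW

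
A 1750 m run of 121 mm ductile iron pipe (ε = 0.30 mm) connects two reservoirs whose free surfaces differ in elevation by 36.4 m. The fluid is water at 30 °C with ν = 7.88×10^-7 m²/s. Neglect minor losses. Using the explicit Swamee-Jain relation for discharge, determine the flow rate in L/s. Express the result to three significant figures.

Swamee-Jain (Type II): Q = -0.965·√(gD⁵h_f/L)·ln[ε/(3.7D) + √(3.17ν²L/(gD³h_f))]
√(gD⁵h_f/L) = √(9.81·0.121⁵·36.4/1750) = 0.002301
ε/(3.7D) = 6.70×10^-4; √(3.17ν²L/(gD³h_f)) = 7.38×10^-5
Q = -0.965·0.002301·ln(7.439×10^-4) = 0.01599 m³/s
Check: V = 1.39 m/s, Re = 2.14×10^5, f = 0.02571, h_f = 36.7 m ≈ 36.4 m ✓

Q ≈ 16.0 L/s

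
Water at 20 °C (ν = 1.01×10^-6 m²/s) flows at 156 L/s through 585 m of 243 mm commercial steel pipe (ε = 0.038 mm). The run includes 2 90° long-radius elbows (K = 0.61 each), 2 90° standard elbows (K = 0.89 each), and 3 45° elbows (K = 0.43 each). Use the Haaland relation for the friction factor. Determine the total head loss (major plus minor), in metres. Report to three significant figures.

V = 4Q/(πD²) = 3.364 m/s; V²/2g = 0.5767 m
Re = 8.09×10^5, ε/D = 1.56×10^-4 → f = 0.01429 (Haaland)
Major: h_f = f(L/D)·V²/2g = 0.01429·2407·0.5767 = 19.83 m
Minor: ΣK = 4.29; h_m = ΣK·V²/2g = 2.474 m
Total H_L = 19.83 + 2.474 = 22.31 m

H_L ≈ 22.3 m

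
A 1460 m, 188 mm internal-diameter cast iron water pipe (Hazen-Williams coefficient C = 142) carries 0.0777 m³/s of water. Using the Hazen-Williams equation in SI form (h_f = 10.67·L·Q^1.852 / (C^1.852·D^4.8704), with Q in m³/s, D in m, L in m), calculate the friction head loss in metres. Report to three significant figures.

h_f = 10.67·1460·0.0777^1.852 / (142^1.852·0.188^4.8704) = 48.60 m

h_f ≈ 48.6 m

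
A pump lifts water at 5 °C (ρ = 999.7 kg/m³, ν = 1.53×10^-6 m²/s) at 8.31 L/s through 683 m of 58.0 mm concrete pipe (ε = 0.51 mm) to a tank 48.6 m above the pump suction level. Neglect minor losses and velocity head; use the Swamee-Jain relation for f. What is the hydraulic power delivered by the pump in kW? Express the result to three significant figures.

V = 4Q/(πD²) = 3.145 m/s; Re = 1.19×10^5; ε/D = 0.00879; f = 0.03708
h_f = f(L/D)V²/2g = 220.2 m
Total head H = z + h_f = 48.6 + 220.2 = 268.8 m
P_hyd = ρgQH = 999.7·9.81·0.00831·268.8 = 21.90 kW

P_hyd ≈ 21.9 kW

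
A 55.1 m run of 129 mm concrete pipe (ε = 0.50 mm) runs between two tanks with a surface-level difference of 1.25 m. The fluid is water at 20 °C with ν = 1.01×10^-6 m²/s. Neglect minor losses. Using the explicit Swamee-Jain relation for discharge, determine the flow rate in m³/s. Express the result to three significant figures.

Q ≈ 0.0185 m³/s

Swamee-Jain (Type II): Q = -0.965·√(gD⁵h_f/L)·ln[ε/(3.7D) + √(3.17ν²L/(gD³h_f))]
√(gD⁵h_f/L) = √(9.81·0.129⁵·1.25/55.1) = 0.002820
ε/(3.7D) = 0.00105; √(3.17ν²L/(gD³h_f)) = 8.23×10^-5
Q = -0.965·0.002820·ln(0.001130) = 0.01846 m³/s
Check: V = 1.41 m/s, Re = 1.80×10^5, f = 0.02897, h_f = 1.26 m ≈ 1.25 m ✓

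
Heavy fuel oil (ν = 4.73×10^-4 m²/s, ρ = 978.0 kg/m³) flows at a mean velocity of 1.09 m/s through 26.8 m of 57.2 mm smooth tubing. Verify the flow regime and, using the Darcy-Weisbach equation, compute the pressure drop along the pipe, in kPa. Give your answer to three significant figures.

Re = VD/ν = 1.09·0.05720/4.73×10^-4 = 132 → laminar (Re < 2300)
f = 64/Re = 0.4855
h_f = f(L/D)V²/(2g) = 0.4855·(26.8/0.05720)·1.09²/(2·9.81) = 13.78 m
Δp = ρg·h_f = 978.0·9.81·13.78 = 132.2 kPa

Δp ≈ 132 kPa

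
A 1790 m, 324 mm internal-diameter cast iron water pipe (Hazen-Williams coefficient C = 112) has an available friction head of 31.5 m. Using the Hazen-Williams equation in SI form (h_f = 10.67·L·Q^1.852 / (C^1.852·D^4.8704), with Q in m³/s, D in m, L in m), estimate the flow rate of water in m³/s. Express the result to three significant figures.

Rearranging: Q = [h_f·C^1.852·D^4.8704 / (10.67·L)]^(1/1.852)
Q = [31.5·112^1.852·0.324^4.8704 / (10.67·1790)]^0.540 = 0.1818 m³/s

Q ≈ 0.182 m³/s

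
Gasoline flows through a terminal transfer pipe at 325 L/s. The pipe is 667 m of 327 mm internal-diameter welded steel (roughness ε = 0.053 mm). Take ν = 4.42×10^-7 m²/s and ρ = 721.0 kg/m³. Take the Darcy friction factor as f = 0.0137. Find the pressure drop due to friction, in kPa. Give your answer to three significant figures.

Δp ≈ 151 kPa

V = 4Q/(πD²) = 4·0.325/(π·0.327²) = 3.870 m/s
h_f = f(L/D)V²/(2g) = 0.01370·(667/0.327)·3.870²/(2·9.81) = 21.33 m
Δp = ρg·h_f = 721.0·9.81·21.33 = 150.9 kPa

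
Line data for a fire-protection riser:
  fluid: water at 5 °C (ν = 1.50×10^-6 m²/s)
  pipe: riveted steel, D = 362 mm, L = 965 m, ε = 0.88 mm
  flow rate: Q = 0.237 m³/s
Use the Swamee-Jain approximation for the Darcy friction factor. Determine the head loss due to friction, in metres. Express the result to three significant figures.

h_f ≈ 18.1 m

V = 4Q/(πD²) = 4·0.237/(π·0.362²) = 2.303 m/s
Re = VD/ν = 2.303·0.362/1.50×10^-6 = 5.56×10^5 → turbulent
ε/D = 0.88/362 = 0.00243
Swamee-Jain: f = 0.02508
h_f = f(L/D)V²/(2g) = 0.02508·(965/0.362)·2.303²/(2·9.81) = 18.07 m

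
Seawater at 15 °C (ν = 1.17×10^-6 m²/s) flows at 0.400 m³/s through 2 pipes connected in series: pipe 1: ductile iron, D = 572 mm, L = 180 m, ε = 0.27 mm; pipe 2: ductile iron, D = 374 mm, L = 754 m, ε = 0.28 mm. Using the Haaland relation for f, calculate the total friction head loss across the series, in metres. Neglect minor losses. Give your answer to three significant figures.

Pipe 1: V = 1.557 m/s, Re = 7.61×10^5, ε/D = 4.72×10^-4, f = 0.01711, h_1 = f(L/D)V²/2g = 0.6651 m
Pipe 2: V = 3.641 m/s, Re = 1.16×10^6, ε/D = 7.49×10^-4, f = 0.01864, h_2 = f(L/D)V²/2g = 25.39 m
Series → Q common, losses add: H = Σh = 26.06 m

H ≈ 26.1 m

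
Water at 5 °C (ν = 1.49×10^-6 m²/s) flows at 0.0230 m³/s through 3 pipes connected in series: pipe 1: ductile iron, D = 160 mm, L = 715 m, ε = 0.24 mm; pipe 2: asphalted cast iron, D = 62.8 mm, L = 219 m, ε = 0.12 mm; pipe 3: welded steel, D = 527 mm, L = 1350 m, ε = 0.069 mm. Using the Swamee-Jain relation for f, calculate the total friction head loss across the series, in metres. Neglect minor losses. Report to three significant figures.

H ≈ 241 m

Pipe 1: V = 1.144 m/s, Re = 1.23×10^5, ε/D = 0.00150, f = 0.02360, h_1 = f(L/D)V²/2g = 7.034 m
Pipe 2: V = 7.425 m/s, Re = 3.13×10^5, ε/D = 0.00191, f = 0.02388, h_2 = f(L/D)V²/2g = 234.0 m
Pipe 3: V = 0.1054 m/s, Re = 3.73×10^4, ε/D = 1.31×10^-4, f = 0.02265, h_3 = f(L/D)V²/2g = 0.03288 m
Series → Q common, losses add: H = Σh = 241.1 m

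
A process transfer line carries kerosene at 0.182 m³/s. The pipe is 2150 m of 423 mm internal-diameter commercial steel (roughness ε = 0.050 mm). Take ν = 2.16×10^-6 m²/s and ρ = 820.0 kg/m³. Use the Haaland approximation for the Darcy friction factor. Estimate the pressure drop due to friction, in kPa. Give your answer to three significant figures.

Δp ≈ 55.1 kPa

V = 4Q/(πD²) = 4·0.182/(π·0.423²) = 1.295 m/s
Re = VD/ν = 1.295·0.423/2.16×10^-6 = 2.54×10^5 → turbulent
ε/D = 0.050/423 = 1.18×10^-4
Haaland: f = 0.01575
h_f = f(L/D)V²/(2g) = 0.01575·(2150/0.423)·1.295²/(2·9.81) = 6.844 m
Δp = ρg·h_f = 820.0·9.81·6.844 = 55.05 kPa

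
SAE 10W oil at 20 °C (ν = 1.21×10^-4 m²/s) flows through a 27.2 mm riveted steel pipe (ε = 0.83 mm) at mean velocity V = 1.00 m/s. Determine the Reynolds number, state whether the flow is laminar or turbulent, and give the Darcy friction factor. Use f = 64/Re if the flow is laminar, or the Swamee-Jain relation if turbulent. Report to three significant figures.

Re = VD/ν = 1.000·0.0272/1.21×10^-4 = 225
Re < 2300 → laminar → f = 64/Re = 0.2847

Re ≈ 225; laminar; f = 64/Re ≈ 0.285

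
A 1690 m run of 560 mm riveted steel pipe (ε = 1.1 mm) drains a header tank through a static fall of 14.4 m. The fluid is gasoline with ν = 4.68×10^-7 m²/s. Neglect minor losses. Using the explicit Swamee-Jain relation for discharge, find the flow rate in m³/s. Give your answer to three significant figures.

Q ≈ 0.493 m³/s

Swamee-Jain (Type II): Q = -0.965·√(gD⁵h_f/L)·ln[ε/(3.7D) + √(3.17ν²L/(gD³h_f))]
√(gD⁵h_f/L) = √(9.81·0.560⁵·14.4/1690) = 0.06785
ε/(3.7D) = 5.31×10^-4; √(3.17ν²L/(gD³h_f)) = 6.88×10^-6
Q = -0.965·0.06785·ln(5.378×10^-4) = 0.4929 m³/s
Check: V = 2.00 m/s, Re = 2.39×10^6, f = 0.02343, h_f = 14.4 m ≈ 14.4 m ✓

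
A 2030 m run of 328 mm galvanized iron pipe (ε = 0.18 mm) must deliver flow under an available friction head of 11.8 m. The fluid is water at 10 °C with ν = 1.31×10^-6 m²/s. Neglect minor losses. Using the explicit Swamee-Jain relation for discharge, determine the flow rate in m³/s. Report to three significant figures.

Swamee-Jain (Type II): Q = -0.965·√(gD⁵h_f/L)·ln[ε/(3.7D) + √(3.17ν²L/(gD³h_f))]
√(gD⁵h_f/L) = √(9.81·0.328⁵·11.8/2030) = 0.01471
ε/(3.7D) = 1.48×10^-4; √(3.17ν²L/(gD³h_f)) = 5.20×10^-5
Q = -0.965·0.01471·ln(2.003×10^-4) = 0.1209 m³/s
Check: V = 1.43 m/s, Re = 3.58×10^5, f = 0.01840, h_f = 11.9 m ≈ 11.8 m ✓

Q ≈ 0.121 m³/s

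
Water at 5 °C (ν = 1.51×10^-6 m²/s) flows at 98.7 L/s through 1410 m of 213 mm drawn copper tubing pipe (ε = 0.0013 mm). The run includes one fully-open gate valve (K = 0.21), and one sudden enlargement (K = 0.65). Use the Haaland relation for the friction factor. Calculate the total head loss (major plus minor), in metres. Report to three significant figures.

V = 4Q/(πD²) = 2.770 m/s; V²/2g = 0.3911 m
Re = 3.91×10^5, ε/D = 6.10×10^-6 → f = 0.01372 (Haaland)
Major: h_f = f(L/D)·V²/2g = 0.01372·6620·0.3911 = 35.50 m
Minor: ΣK = 0.860; h_m = ΣK·V²/2g = 0.3363 m
Total H_L = 35.50 + 0.3363 = 35.84 m

H_L ≈ 35.8 m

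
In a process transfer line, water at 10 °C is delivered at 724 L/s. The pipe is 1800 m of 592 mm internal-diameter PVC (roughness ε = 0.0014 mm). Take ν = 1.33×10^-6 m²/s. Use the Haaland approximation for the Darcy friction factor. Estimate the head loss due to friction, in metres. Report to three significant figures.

V = 4Q/(πD²) = 4·0.724/(π·0.592²) = 2.630 m/s
Re = VD/ν = 2.630·0.592/1.33×10^-6 = 1.17×10^6 → turbulent
ε/D = 0.0014/592 = 2.36×10^-6
Haaland: f = 0.01133
h_f = f(L/D)V²/(2g) = 0.01133·(1800/0.592)·2.630²/(2·9.81) = 12.14 m

h_f ≈ 12.1 m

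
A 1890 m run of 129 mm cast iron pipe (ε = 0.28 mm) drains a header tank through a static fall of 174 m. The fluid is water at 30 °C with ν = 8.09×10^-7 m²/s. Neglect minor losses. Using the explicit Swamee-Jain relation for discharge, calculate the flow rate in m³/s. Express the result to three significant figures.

Q ≈ 0.0405 m³/s

Swamee-Jain (Type II): Q = -0.965·√(gD⁵h_f/L)·ln[ε/(3.7D) + √(3.17ν²L/(gD³h_f))]
√(gD⁵h_f/L) = √(9.81·0.129⁵·174/1890) = 0.005680
ε/(3.7D) = 5.87×10^-4; √(3.17ν²L/(gD³h_f)) = 3.27×10^-5
Q = -0.965·0.005680·ln(6.193×10^-4) = 0.04049 m³/s
Check: V = 3.10 m/s, Re = 4.94×10^5, f = 0.02440, h_f = 175 m ≈ 174 m ✓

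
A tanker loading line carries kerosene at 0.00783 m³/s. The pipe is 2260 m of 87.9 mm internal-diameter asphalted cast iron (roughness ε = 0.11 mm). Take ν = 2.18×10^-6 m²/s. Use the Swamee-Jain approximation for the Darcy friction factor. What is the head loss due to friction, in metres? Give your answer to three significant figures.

V = 4Q/(πD²) = 4·0.00783/(π·0.0879²) = 1.290 m/s
Re = VD/ν = 1.290·0.0879/2.18×10^-6 = 5.20×10^4 → turbulent
ε/D = 0.11/87.9 = 0.00125
Swamee-Jain: f = 0.02477
h_f = f(L/D)V²/(2g) = 0.02477·(2260/0.0879)·1.290²/(2·9.81) = 54.03 m

h_f ≈ 54.0 m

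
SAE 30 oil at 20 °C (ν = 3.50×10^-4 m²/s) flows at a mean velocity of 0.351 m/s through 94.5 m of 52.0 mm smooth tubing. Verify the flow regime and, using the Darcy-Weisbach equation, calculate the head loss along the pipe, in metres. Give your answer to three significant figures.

Re = VD/ν = 0.351·0.05200/3.50×10^-4 = 52.1 → laminar (Re < 2300)
f = 64/Re = 1.227
h_f = f(L/D)V²/(2g) = 1.227·(94.5/0.05200)·0.351²/(2·9.81) = 14.00 m

h_f ≈ 14.0 m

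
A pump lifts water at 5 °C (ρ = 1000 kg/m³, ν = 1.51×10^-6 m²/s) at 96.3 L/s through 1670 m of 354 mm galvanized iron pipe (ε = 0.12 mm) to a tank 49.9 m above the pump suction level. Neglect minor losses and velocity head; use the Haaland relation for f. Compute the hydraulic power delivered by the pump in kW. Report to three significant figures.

V = 4Q/(πD²) = 0.9784 m/s; Re = 2.29×10^5; ε/D = 3.39×10^-4; f = 0.01749
h_f = f(L/D)V²/2g = 4.027 m
Total head H = z + h_f = 49.9 + 4.027 = 53.93 m
P_hyd = ρgQH = 1000·9.81·0.0963·53.93 = 50.94 kW

P_hyd ≈ 50.9 kW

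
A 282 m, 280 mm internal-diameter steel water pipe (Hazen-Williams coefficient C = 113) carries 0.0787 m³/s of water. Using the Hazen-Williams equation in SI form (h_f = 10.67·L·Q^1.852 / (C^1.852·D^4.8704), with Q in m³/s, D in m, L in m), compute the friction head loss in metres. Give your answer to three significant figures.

h_f ≈ 2.11 m

h_f = 10.67·282·0.0787^1.852 / (113^1.852·0.280^4.8704) = 2.109 m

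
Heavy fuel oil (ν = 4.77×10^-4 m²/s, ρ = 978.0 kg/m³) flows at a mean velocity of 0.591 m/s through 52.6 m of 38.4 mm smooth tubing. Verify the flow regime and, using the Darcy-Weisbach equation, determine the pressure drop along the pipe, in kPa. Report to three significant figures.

Re = VD/ν = 0.591·0.03840/4.77×10^-4 = 47.6 → laminar (Re < 2300)
f = 64/Re = 1.345
h_f = f(L/D)V²/(2g) = 1.345·(52.6/0.03840)·0.591²/(2·9.81) = 32.80 m
Δp = ρg·h_f = 978.0·9.81·32.80 = 314.7 kPa

Δp ≈ 315 kPa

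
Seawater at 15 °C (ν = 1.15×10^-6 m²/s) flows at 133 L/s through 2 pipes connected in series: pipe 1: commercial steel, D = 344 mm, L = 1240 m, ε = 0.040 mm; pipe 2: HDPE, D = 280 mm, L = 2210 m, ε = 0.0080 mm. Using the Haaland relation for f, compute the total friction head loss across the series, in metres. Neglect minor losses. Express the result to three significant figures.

H ≈ 30.5 m

Pipe 1: V = 1.431 m/s, Re = 4.28×10^5, ε/D = 1.16×10^-4, f = 0.01470, h_1 = f(L/D)V²/2g = 5.530 m
Pipe 2: V = 2.160 m/s, Re = 5.26×10^5, ε/D = 2.86×10^-5, f = 0.01330, h_2 = f(L/D)V²/2g = 24.96 m
Series → Q common, losses add: H = Σh = 30.49 m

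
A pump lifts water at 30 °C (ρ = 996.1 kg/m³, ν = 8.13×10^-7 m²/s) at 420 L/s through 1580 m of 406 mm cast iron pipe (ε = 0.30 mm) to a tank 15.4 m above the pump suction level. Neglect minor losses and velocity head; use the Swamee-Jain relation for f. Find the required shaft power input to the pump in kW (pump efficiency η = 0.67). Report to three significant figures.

P_shaft ≈ 332 kW

V = 4Q/(πD²) = 3.244 m/s; Re = 1.62×10^6; ε/D = 7.39×10^-4; f = 0.01858
h_f = f(L/D)V²/2g = 38.78 m
Total head H = z + h_f = 15.4 + 38.78 = 54.18 m
P_hyd = ρgQH = 996.1·9.81·0.420·54.18 = 222.4 kW
P_shaft = P_hyd/η = 222.4/0.67 = 331.9 kW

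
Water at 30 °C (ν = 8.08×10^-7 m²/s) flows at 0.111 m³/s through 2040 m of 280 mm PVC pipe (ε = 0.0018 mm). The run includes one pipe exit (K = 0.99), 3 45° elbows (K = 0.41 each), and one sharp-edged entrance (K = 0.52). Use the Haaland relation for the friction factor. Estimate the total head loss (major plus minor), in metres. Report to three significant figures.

V = 4Q/(πD²) = 1.803 m/s; V²/2g = 0.1656 m
Re = 6.25×10^5, ε/D = 6.43×10^-6 → f = 0.01264 (Haaland)
Major: h_f = f(L/D)·V²/2g = 0.01264·7286·0.1656 = 15.25 m
Minor: ΣK = 2.74; h_m = ΣK·V²/2g = 0.4538 m
Total H_L = 15.25 + 0.4538 = 15.71 m

H_L ≈ 15.7 m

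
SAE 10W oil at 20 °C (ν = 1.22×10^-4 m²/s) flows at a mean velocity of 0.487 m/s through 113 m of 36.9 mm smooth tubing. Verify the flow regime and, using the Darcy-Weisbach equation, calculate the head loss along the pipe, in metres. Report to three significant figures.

h_f ≈ 16.1 m

Re = VD/ν = 0.487·0.03690/1.22×10^-4 = 147 → laminar (Re < 2300)
f = 64/Re = 0.4345
h_f = f(L/D)V²/(2g) = 0.4345·(113/0.03690)·0.487²/(2·9.81) = 16.08 m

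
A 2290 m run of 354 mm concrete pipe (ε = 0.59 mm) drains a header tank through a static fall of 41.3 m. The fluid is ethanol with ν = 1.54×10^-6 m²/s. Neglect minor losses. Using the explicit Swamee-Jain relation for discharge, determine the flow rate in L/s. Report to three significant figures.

Q ≈ 231 L/s

Swamee-Jain (Type II): Q = -0.965·√(gD⁵h_f/L)·ln[ε/(3.7D) + √(3.17ν²L/(gD³h_f))]
√(gD⁵h_f/L) = √(9.81·0.354⁵·41.3/2290) = 0.03136
ε/(3.7D) = 4.50×10^-4; √(3.17ν²L/(gD³h_f)) = 3.09×10^-5
Q = -0.965·0.03136·ln(4.814×10^-4) = 0.2312 m³/s
Check: V = 2.35 m/s, Re = 5.40×10^5, f = 0.02282, h_f = 41.5 m ≈ 41.3 m ✓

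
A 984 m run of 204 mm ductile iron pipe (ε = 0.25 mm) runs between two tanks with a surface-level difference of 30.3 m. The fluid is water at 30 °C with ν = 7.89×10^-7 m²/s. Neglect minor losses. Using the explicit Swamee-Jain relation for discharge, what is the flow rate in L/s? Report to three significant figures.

Swamee-Jain (Type II): Q = -0.965·√(gD⁵h_f/L)·ln[ε/(3.7D) + √(3.17ν²L/(gD³h_f))]
√(gD⁵h_f/L) = √(9.81·0.204⁵·30.3/984) = 0.01033
ε/(3.7D) = 3.31×10^-4; √(3.17ν²L/(gD³h_f)) = 2.77×10^-5
Q = -0.965·0.01033·ln(3.590×10^-4) = 0.07908 m³/s
Check: V = 2.42 m/s, Re = 6.26×10^5, f = 0.02117, h_f = 30.5 m ≈ 30.3 m ✓

Q ≈ 79.1 L/s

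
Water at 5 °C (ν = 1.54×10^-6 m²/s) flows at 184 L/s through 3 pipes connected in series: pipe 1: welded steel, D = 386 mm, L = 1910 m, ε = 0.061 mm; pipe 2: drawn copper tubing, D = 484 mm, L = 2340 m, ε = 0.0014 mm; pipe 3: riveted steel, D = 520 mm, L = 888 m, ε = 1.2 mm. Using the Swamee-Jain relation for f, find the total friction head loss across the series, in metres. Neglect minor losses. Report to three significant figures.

Pipe 1: V = 1.572 m/s, Re = 3.94×10^5, ε/D = 1.58×10^-4, f = 0.01547, h_1 = f(L/D)V²/2g = 9.647 m
Pipe 2: V = 1.000 m/s, Re = 3.14×10^5, ε/D = 2.89×10^-6, f = 0.01428, h_2 = f(L/D)V²/2g = 3.521 m
Pipe 3: V = 0.8664 m/s, Re = 2.93×10^5, ε/D = 0.00231, f = 0.02505, h_3 = f(L/D)V²/2g = 1.636 m
Series → Q common, losses add: H = Σh = 14.80 m

H ≈ 14.8 m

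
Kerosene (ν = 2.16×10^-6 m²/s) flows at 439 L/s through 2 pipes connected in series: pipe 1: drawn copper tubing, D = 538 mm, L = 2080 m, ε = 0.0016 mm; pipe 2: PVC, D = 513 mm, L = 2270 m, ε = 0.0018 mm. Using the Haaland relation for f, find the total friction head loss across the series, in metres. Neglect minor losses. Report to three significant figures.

H ≈ 23.0 m

Pipe 1: V = 1.931 m/s, Re = 4.81×10^5, ε/D = 2.97×10^-6, f = 0.01319, h_1 = f(L/D)V²/2g = 9.690 m
Pipe 2: V = 2.124 m/s, Re = 5.04×10^5, ε/D = 3.51×10^-6, f = 0.01308, h_2 = f(L/D)V²/2g = 13.31 m
Series → Q common, losses add: H = Σh = 23.00 m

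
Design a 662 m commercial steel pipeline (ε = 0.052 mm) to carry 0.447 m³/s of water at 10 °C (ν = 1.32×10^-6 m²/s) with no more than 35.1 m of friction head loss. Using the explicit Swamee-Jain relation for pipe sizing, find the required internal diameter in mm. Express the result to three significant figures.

D ≈ 341 mm

Swamee-Jain (Type III): D = 0.66·[ε^1.25·(LQ²/(gh_f))^4.75 + ν·Q^9.4·(L/(gh_f))^5.2]^0.04
LQ²/(gh_f) = 0.3841; L/(gh_f) = 1.923
Term 1 = ε^1.25·(…)^4.75 = 4.69×10^-8; Term 2 = ν·Q^9.4·(…)^5.2 = 2.04×10^-8
D = 0.66·(4.69×10^-8 + 2.04×10^-8)^0.04 = 0.3409 m = 341 mm
Check: V = 4.90 m/s, Re = 1.26×10^6, f = 0.01401, h_f = 33.2 m ≈ 35.1 m ✓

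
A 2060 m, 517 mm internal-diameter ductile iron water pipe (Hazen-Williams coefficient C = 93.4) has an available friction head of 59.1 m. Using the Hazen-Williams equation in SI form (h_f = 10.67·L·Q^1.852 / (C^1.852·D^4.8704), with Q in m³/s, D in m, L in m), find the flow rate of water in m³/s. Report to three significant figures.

Rearranging: Q = [h_f·C^1.852·D^4.8704 / (10.67·L)]^(1/1.852)
Q = [59.1·93.4^1.852·0.517^4.8704 / (10.67·2060)]^0.540 = 0.6745 m³/s

Q ≈ 0.674 m³/s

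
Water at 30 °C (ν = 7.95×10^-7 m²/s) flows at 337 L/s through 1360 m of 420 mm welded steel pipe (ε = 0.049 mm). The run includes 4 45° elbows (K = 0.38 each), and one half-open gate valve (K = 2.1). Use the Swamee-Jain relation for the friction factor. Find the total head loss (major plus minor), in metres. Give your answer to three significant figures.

H_L ≈ 14.3 m

V = 4Q/(πD²) = 2.432 m/s; V²/2g = 0.3016 m
Re = 1.29×10^6, ε/D = 1.17×10^-4 → f = 0.01350 (Swamee-Jain)
Major: h_f = f(L/D)·V²/2g = 0.01350·3238·0.3016 = 13.18 m
Minor: ΣK = 3.62; h_m = ΣK·V²/2g = 1.092 m
Total H_L = 13.18 + 1.092 = 14.28 m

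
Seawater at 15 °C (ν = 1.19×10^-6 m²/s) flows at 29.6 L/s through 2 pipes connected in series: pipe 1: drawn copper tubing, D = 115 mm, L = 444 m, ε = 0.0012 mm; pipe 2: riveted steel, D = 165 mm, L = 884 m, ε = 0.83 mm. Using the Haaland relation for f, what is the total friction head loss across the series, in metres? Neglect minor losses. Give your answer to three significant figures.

H ≈ 39.6 m

Pipe 1: V = 2.850 m/s, Re = 2.75×10^5, ε/D = 1.04×10^-5, f = 0.01465, h_1 = f(L/D)V²/2g = 23.42 m
Pipe 2: V = 1.384 m/s, Re = 1.92×10^5, ε/D = 0.00503, f = 0.03093, h_2 = f(L/D)V²/2g = 16.19 m
Series → Q common, losses add: H = Σh = 39.60 m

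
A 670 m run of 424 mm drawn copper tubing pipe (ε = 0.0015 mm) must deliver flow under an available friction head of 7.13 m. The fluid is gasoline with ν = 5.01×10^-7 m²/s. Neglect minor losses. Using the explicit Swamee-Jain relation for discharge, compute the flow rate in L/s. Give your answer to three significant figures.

Swamee-Jain (Type II): Q = -0.965·√(gD⁵h_f/L)·ln[ε/(3.7D) + √(3.17ν²L/(gD³h_f))]
√(gD⁵h_f/L) = √(9.81·0.424⁵·7.13/670) = 0.03782
ε/(3.7D) = 9.56×10^-7; √(3.17ν²L/(gD³h_f)) = 1.00×10^-5
Q = -0.965·0.03782·ln(1.096×10^-5) = 0.4169 m³/s
Check: V = 2.95 m/s, Re = 2.50×10^6, f = 0.01016, h_f = 7.14 m ≈ 7.13 m ✓

Q ≈ 417 L/s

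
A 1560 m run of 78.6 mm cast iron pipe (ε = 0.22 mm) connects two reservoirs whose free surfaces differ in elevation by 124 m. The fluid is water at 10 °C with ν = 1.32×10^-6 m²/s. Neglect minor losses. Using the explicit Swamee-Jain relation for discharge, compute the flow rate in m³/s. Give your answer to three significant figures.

Swamee-Jain (Type II): Q = -0.965·√(gD⁵h_f/L)·ln[ε/(3.7D) + √(3.17ν²L/(gD³h_f))]
√(gD⁵h_f/L) = √(9.81·0.0786⁵·124/1560) = 0.001529
ε/(3.7D) = 7.56×10^-4; √(3.17ν²L/(gD³h_f)) = 1.21×10^-4
Q = -0.965·0.001529·ln(8.773×10^-4) = 0.01039 m³/s
Check: V = 2.14 m/s, Re = 1.27×10^5, f = 0.02697, h_f = 125 m ≈ 124 m ✓

Q ≈ 0.0104 m³/s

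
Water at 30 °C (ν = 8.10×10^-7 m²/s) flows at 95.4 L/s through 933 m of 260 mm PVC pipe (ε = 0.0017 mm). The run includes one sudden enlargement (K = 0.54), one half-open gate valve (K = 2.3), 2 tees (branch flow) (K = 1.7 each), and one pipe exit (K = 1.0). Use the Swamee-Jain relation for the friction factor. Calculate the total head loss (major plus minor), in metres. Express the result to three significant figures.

H_L ≈ 8.80 m

V = 4Q/(πD²) = 1.797 m/s; V²/2g = 0.1646 m
Re = 5.77×10^5, ε/D = 6.54×10^-6 → f = 0.01288 (Swamee-Jain)
Major: h_f = f(L/D)·V²/2g = 0.01288·3588·0.1646 = 7.605 m
Minor: ΣK = 7.24; h_m = ΣK·V²/2g = 1.191 m
Total H_L = 7.605 + 1.191 = 8.796 m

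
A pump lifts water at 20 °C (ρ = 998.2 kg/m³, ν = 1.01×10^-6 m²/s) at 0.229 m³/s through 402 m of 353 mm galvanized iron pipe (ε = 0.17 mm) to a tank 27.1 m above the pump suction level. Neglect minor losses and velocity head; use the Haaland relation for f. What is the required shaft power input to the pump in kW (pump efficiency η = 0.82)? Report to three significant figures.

P_shaft ≈ 89.0 kW

V = 4Q/(πD²) = 2.340 m/s; Re = 8.18×10^5; ε/D = 4.82×10^-4; f = 0.01714
h_f = f(L/D)V²/2g = 5.447 m
Total head H = z + h_f = 27.1 + 5.447 = 32.55 m
P_hyd = ρgQH = 998.2·9.81·0.229·32.55 = 72.98 kW
P_shaft = P_hyd/η = 72.98/0.82 = 89.01 kW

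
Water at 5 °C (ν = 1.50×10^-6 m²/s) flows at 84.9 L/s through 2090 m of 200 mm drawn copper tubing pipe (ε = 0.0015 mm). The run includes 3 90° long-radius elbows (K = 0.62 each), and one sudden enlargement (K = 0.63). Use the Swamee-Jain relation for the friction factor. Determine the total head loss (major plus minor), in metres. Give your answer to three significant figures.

V = 4Q/(πD²) = 2.702 m/s; V²/2g = 0.3722 m
Re = 3.60×10^5, ε/D = 7.50×10^-6 → f = 0.01399 (Swamee-Jain)
Major: h_f = f(L/D)·V²/2g = 0.01399·10450·0.3722 = 54.43 m
Minor: ΣK = 2.49; h_m = ΣK·V²/2g = 0.9269 m
Total H_L = 54.43 + 0.9269 = 55.35 m

H_L ≈ 55.4 m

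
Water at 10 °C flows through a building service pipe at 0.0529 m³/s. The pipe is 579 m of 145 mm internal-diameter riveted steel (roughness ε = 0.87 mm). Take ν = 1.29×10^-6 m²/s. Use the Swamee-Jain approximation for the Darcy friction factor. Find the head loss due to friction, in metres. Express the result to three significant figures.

h_f ≈ 67.8 m

V = 4Q/(πD²) = 4·0.0529/(π·0.145²) = 3.204 m/s
Re = VD/ν = 3.204·0.145/1.29×10^-6 = 3.60×10^5 → turbulent
ε/D = 0.87/145 = 0.00600
Swamee-Jain: f = 0.03247
h_f = f(L/D)V²/(2g) = 0.03247·(579/0.145)·3.204²/(2·9.81) = 67.81 m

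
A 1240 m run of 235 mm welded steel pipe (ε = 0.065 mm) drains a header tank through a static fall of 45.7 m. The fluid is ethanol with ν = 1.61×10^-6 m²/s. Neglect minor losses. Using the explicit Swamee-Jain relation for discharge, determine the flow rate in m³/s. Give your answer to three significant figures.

Q ≈ 0.141 m³/s

Swamee-Jain (Type II): Q = -0.965·√(gD⁵h_f/L)·ln[ε/(3.7D) + √(3.17ν²L/(gD³h_f))]
√(gD⁵h_f/L) = √(9.81·0.235⁵·45.7/1240) = 0.01610
ε/(3.7D) = 7.48×10^-5; √(3.17ν²L/(gD³h_f)) = 4.18×10^-5
Q = -0.965·0.01610·ln(1.166×10^-4) = 0.1407 m³/s
Check: V = 3.24 m/s, Re = 4.73×10^5, f = 0.01625, h_f = 46.0 m ≈ 45.7 m ✓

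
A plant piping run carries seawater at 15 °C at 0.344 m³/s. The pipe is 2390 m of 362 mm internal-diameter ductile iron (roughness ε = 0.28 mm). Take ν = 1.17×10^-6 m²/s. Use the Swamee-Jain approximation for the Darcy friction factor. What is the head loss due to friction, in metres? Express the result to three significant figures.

h_f ≈ 71.1 m

V = 4Q/(πD²) = 4·0.344/(π·0.362²) = 3.342 m/s
Re = VD/ν = 3.342·0.362/1.17×10^-6 = 1.03×10^6 → turbulent
ε/D = 0.28/362 = 7.73×10^-4
Swamee-Jain: f = 0.01891
h_f = f(L/D)V²/(2g) = 0.01891·(2390/0.362)·3.342²/(2·9.81) = 71.09 m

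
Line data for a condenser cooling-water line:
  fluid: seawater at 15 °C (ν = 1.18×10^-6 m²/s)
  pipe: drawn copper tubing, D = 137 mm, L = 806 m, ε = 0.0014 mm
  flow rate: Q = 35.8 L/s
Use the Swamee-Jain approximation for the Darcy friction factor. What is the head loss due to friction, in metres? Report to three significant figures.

V = 4Q/(πD²) = 4·0.0358/(π·0.137²) = 2.429 m/s
Re = VD/ν = 2.429·0.137/1.18×10^-6 = 2.82×10^5 → turbulent
ε/D = 0.0014/137 = 1.02×10^-5
Swamee-Jain: f = 0.01466
h_f = f(L/D)V²/(2g) = 0.01466·(806/0.137)·2.429²/(2·9.81) = 25.92 m

h_f ≈ 25.9 m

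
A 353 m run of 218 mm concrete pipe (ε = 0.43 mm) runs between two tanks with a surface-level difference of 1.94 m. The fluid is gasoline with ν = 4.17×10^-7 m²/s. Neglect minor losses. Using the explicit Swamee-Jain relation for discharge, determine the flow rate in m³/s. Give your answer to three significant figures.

Swamee-Jain (Type II): Q = -0.965·√(gD⁵h_f/L)·ln[ε/(3.7D) + √(3.17ν²L/(gD³h_f))]
√(gD⁵h_f/L) = √(9.81·0.218⁵·1.94/353) = 0.005152
ε/(3.7D) = 5.33×10^-4; √(3.17ν²L/(gD³h_f)) = 3.14×10^-5
Q = -0.965·0.005152·ln(5.645×10^-4) = 0.03719 m³/s
Check: V = 0.996 m/s, Re = 5.21×10^5, f = 0.02380, h_f = 1.95 m ≈ 1.94 m ✓

Q ≈ 0.0372 m³/s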